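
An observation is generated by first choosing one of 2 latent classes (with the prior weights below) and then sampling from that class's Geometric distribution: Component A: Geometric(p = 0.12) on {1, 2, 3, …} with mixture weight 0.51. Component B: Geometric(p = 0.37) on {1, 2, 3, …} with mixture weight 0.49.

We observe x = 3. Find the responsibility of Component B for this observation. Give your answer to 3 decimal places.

P(component k | x) = π_k·f_k(x) / marginal(x), where marginal(x) = Σ_j π_j·f_j(x).
Evaluate each component's likelihood at the observed value:
  p_A = 0.12·(1−0.12)^2 = 0.12·0.7744 = 0.092928
  p_B = 0.37·(1−0.37)^2 = 0.37·0.3969 = 0.146853
Unnormalised posteriors:
  π_A·p_A = 0.51 × 0.092928 = 0.0473933
  π_B·p_B = 0.49 × 0.146853 = 0.071958
Sum: 0.0473933 + 0.071958 = 0.119351
P(Component B | data) = 0.071958 / 0.119351 ≈ 0.603

0.603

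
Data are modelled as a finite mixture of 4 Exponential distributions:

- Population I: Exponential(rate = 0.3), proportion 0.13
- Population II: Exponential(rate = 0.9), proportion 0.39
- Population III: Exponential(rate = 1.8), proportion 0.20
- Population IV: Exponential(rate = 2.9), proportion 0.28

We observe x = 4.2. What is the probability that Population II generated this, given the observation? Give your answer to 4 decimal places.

Posterior ∝ prior × likelihood, so P(k | x) ∝ P(Z=k) f_k(x); normalise over all components.
Evaluate each component's likelihood at the observed value:
  L_I = 0.0850962
  L_II = 0.0205404
  L_III = 0.000937575
  L_IV = 1.4883e-05
Weight by the priors:
  P(Z=I)·L_I = 0.13 × 0.0850962 = 0.0110625
  P(Z=II)·L_II = 0.39 × 0.0205404 = 0.00801076
  P(Z=III)·L_III = 0.20 × 0.000937575 = 0.000187515
  P(Z=IV)·L_IV = 0.28 × 1.4883e-05 = 4.16725e-06
Normaliser: 0.0110625 + 0.00801076 + 0.000187515 + 4.16725e-06 = 0.019265
Responsibility of Population II: 0.00801076 / 0.019265 ≈ 0.4158

0.4158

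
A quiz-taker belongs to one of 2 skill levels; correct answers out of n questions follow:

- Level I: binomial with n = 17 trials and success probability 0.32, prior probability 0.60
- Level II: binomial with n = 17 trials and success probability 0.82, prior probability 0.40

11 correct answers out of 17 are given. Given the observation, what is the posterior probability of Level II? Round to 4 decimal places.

0.8777

Apply Bayes' rule: the posterior for each component is proportional to its prior times its likelihood at x.
Binomial probabilities:
  f_I = C(17,11)·0.32^11·0.68^6 = 12376·3.60288e-06·0.0988675 = 0.00440843
  f_II = C(17,11)·0.82^11·0.18^6 = 12376·0.112707·3.40122e-05 = 0.0474425
Multiply by the mixture weights:
  P(Z=I)·f_I = 0.60 × 0.00440843 = 0.00264506
  P(Z=II)·f_II = 0.40 × 0.0474425 = 0.018977
Normaliser: 0.00264506 + 0.018977 = 0.0216221
So the posterior for Level II is 0.018977 / 0.0216221 ≈ 0.8777.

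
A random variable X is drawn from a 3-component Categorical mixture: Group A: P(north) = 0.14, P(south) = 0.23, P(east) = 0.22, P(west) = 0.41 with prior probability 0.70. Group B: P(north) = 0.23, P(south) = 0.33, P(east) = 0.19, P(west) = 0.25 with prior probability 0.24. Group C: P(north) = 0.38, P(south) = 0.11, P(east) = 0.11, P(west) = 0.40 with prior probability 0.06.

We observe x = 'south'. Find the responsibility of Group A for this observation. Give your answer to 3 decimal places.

By Bayes' theorem, P(k | x) = π_k f_k(x) / Σ_j π_j f_j(x).
Evaluate each component's likelihood at the observed value:
  L_A = P(south | comp) = 0.23
  L_B = P(south | comp) = 0.33
  L_C = P(south | comp) = 0.11
Prior × likelihood for each component:
  π_A·L_A = 0.70 × 0.23 = 0.161
  π_B·L_B = 0.24 × 0.33 = 0.0792
  π_C·L_C = 0.06 × 0.11 = 0.0066
Denominator: 0.161 + 0.0792 + 0.0066 = 0.2468
Responsibility of Group A: 0.161 / 0.2468 ≈ 0.652

0.652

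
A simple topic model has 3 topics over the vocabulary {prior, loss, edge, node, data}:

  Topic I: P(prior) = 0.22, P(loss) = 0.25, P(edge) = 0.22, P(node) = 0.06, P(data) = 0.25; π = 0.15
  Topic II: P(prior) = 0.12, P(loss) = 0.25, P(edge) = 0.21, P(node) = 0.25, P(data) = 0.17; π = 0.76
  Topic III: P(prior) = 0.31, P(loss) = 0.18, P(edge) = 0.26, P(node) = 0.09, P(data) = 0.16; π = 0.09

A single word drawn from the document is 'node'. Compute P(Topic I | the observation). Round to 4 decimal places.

The responsibility of component k is P(Z=k) f_k(x) divided by Σ_j P(Z=j) f_j(x).
Component likelihoods at x = 'node':
  L_I = P(node | comp) = 0.06
  L_II = P(node | comp) = 0.25
  L_III = P(node | comp) = 0.09
Multiply by the mixture weights:
  P(Z=I)·L_I = 0.15 × 0.06 = 0.009
  P(Z=II)·L_II = 0.76 × 0.25 = 0.19
  P(Z=III)·L_III = 0.09 × 0.09 = 0.0081
Sum: 0.009 + 0.19 + 0.0081 = 0.2071
P(Topic I | 'node') = 0.009 / 0.2071 ≈ 0.0435

0.0435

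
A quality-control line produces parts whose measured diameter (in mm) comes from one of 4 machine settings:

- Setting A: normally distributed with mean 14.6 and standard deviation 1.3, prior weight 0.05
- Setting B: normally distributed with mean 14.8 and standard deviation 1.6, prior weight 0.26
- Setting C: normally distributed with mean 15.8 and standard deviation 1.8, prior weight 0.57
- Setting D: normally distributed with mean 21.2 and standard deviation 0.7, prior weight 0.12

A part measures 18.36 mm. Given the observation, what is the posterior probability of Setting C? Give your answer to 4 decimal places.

0.8895

By Bayes' theorem, P(k | x) = P(Z=k) f_k(x) / Σ_j P(Z=j) f_j(x).
Normal densities:
  L_A = (1/(1.3·√(2π)))·exp(−(18.36−14.6)²/(2·1.3²)) = 0.306879·exp(-4.18272) = 0.00468202
  L_B = (1/(1.6·√(2π)))·exp(−(18.36−14.8)²/(2·1.6²)) = 0.249339·exp(-2.47531) = 0.0209786
  L_C = (1/(1.8·√(2π)))·exp(−(18.36−15.8)²/(2·1.8²)) = 0.221635·exp(-1.01136) = 0.080614
  L_D = (1/(0.7·√(2π)))·exp(−(18.36−21.2)²/(2·0.7²)) = 0.569918·exp(-8.23020) = 0.000151873
Multiply by the mixture weights:
  P(Z=A)·L_A = 0.05 × 0.00468202 = 0.000234101
  P(Z=B)·L_B = 0.26 × 0.0209786 = 0.00545442
  P(Z=C)·L_C = 0.57 × 0.080614 = 0.04595
  P(Z=D)·L_D = 0.12 × 0.000151873 = 1.82247e-05
Sum: 0.000234101 + 0.00545442 + 0.04595 + 1.82247e-05 = 0.0516567
So the posterior for Setting C is 0.04595 / 0.0516567 ≈ 0.8895.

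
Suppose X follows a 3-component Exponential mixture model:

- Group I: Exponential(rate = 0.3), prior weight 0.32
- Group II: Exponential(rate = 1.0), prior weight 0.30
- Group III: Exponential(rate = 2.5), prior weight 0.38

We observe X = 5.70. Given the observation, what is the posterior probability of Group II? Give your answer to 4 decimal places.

0.0547

Posterior ∝ prior × likelihood, so P(k | x) ∝ π_k f_k(x); normalise over all components.
Component likelihoods at x = 5.70:
  f_I = 0.0542597
  f_II = 0.00334597
  f_III = 1.61899e-06
Unnormalised posteriors:
  π_I·f_I = 0.32 × 0.0542597 = 0.0173631
  π_II·f_II = 0.30 × 0.00334597 = 0.00100379
  π_III·f_III = 0.38 × 1.61899e-06 = 6.15215e-07
Normaliser: 0.0173631 + 0.00100379 + 6.15215e-07 = 0.0183675
P(Group II | x) ≈ 0.0547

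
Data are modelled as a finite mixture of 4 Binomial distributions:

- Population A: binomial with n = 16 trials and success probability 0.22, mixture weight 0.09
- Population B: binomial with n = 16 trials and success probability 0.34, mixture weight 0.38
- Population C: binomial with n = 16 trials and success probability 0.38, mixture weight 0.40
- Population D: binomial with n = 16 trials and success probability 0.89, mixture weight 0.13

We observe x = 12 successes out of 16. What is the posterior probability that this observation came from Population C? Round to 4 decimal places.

0.0991

Posterior ∝ prior × likelihood, so P(k | x) ∝ π_k f_k(x); normalise over all components.
Evaluate each component's likelihood at the observed value:
  L_A = 8.66008e-06
  L_B = 0.000824127
  L_C = 0.00243804
  L_D = 0.0658146
Weight by the priors:
  π_A·L_A = 0.09 × 8.66008e-06 = 7.79407e-07
  π_B·L_B = 0.38 × 0.000824127 = 0.000313168
  π_C·L_C = 0.40 × 0.00243804 = 0.000975217
  π_D·L_D = 0.13 × 0.0658146 = 0.0085559
Sum: 7.79407e-07 + 0.000313168 + 0.000975217 + 0.0085559 = 0.00984506
P(Population C | the observation) = 0.000975217 / 0.00984506 ≈ 0.0991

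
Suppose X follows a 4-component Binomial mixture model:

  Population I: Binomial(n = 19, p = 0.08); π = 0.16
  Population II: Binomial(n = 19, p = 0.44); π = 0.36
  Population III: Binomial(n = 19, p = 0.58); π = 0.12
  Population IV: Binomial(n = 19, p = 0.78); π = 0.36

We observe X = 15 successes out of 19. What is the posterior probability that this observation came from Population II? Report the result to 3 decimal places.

0.007

Apply Bayes' rule: the posterior for each component is proportional to its prior times its likelihood at x.
Component likelihoods at x = 15 successes out of 19:
  L_I = C(19,15)·0.08^15·0.92^4 = 3876·3.51844e-17·0.716393 = 9.76978e-14
  L_II = C(19,15)·0.44^15·0.56^4 = 3876·4.48529e-06·0.098345 = 0.00170972
  L_III = C(19,15)·0.58^15·0.42^4 = 3876·0.000282761·0.031117 = 0.0341036
  L_IV = C(19,15)·0.78^15·0.22^4 = 3876·0.0240668·0.00234256 = 0.218521
Weight by the priors:
  w_I·L_I = 0.16 × 9.76978e-14 = 1.56317e-14
  w_II·L_II = 0.36 × 0.00170972 = 0.000615501
  w_III·L_III = 0.12 × 0.0341036 = 0.00409244
  w_IV·L_IV = 0.36 × 0.218521 = 0.0786676
Sum: 1.56317e-14 + 0.000615501 + 0.00409244 + 0.0786676 = 0.0833756
Responsibility of Population II: 0.000615501 / 0.0833756 ≈ 0.007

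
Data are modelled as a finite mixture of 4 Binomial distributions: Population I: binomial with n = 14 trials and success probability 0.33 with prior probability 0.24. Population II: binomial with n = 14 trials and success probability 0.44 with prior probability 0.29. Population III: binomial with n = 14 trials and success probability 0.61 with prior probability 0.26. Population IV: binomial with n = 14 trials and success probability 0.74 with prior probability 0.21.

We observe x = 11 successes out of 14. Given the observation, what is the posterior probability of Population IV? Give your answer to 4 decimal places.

By Bayes' theorem, P(k | x) = P(Z=k) f_k(x) / Σ_j P(Z=j) f_j(x).
Evaluate each component's likelihood at the observed value:
  p_I = 0.000553324
  p_II = 0.00764971
  p_III = 0.0939558
  p_IV = 0.233115
Weight by the priors:
  P(Z=I)·p_I = 0.24 × 0.000553324 = 0.000132798
  P(Z=II)·p_II = 0.29 × 0.00764971 = 0.00221842
  P(Z=III)·p_III = 0.26 × 0.0939558 = 0.0244285
  P(Z=IV)·p_IV = 0.21 × 0.233115 = 0.0489542
Denominator: 0.000132798 + 0.00221842 + 0.0244285 + 0.0489542 = 0.0757339
So the posterior for Population IV is 0.0489542 / 0.0757339 ≈ 0.6464.

0.6464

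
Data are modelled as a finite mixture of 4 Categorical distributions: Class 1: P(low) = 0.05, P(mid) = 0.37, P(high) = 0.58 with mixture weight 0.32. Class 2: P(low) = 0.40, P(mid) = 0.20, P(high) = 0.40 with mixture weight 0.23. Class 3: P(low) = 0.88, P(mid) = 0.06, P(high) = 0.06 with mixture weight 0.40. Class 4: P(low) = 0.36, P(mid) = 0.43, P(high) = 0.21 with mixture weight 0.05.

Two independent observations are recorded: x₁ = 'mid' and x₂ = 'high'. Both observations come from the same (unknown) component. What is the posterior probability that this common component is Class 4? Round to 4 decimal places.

Apply Bayes' rule: the posterior for each component is proportional to its prior times its likelihood at x.
Since both observations come from the same component, the likelihood for component k is f_k(x₁)·f_k(x₂).
  p_1 = [P(mid | comp) = 0.37] × [0.58] = 0.2146
  p_2 = [P(mid | comp) = 0.20] × [0.4] = 0.08
  p_3 = [P(mid | comp) = 0.06] × [0.06] = 0.0036
  p_4 = [P(mid | comp) = 0.43] × [0.21] = 0.0903
Prior × likelihood for each component:
  w_1·p_1 = 0.32 × 0.2146 = 0.068672
  w_2·p_2 = 0.23 × 0.08 = 0.0184
  w_3·p_3 = 0.40 × 0.0036 = 0.00144
  w_4·p_4 = 0.05 × 0.0903 = 0.004515
Marginal: 0.068672 + 0.0184 + 0.00144 + 0.004515 = 0.093027
P(Class 4 | x₁, x₂) ≈ 0.0485

0.0485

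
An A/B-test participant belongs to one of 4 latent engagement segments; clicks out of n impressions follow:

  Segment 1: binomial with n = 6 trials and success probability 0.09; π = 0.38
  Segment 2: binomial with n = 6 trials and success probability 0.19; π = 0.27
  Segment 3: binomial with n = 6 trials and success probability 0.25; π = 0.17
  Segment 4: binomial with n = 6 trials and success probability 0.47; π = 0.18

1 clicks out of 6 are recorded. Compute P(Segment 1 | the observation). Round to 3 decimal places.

By Bayes' theorem, P(k | x) = π_k f_k(x) / Σ_j π_j f_j(x).
Component likelihoods at x = 1 clicks out of 6:
  L_1 = C(6,1)·0.09^1·0.91^5 = 6·0.09·0.624032 = 0.336977
  L_2 = C(6,1)·0.19^1·0.81^5 = 6·0.19·0.348678 = 0.397493
  L_3 = C(6,1)·0.25^1·0.75^5 = 6·0.25·0.237305 = 0.355957
  L_4 = C(6,1)·0.47^1·0.53^5 = 6·0.47·0.0418195 = 0.117931
Unnormalised posteriors:
  π_1·L_1 = 0.38 × 0.336977 = 0.128051
  π_2·L_2 = 0.27 × 0.397493 = 0.107323
  π_3·L_3 = 0.17 × 0.355957 = 0.0605127
  π_4·L_4 = 0.18 × 0.117931 = 0.0212276
Sum: 0.128051 + 0.107323 + 0.0605127 + 0.0212276 = 0.317115
Responsibility of Segment 1: 0.128051 / 0.317115 ≈ 0.404

0.404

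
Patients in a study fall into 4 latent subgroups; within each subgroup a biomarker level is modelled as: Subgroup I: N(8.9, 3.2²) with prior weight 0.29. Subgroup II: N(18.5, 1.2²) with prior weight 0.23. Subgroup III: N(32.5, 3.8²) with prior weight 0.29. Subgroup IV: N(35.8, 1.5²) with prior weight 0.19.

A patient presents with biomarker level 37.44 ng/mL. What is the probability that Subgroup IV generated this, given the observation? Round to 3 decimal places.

0.680

P(component k | x) = π_k·f_k(x) / marginal(x), where marginal(x) = Σ_j π_j·f_j(x).
Component likelihoods at x = 37.44 ng/mL:
  f_I = 6.65239e-19
  f_II = 2.67544e-55
  f_III = 0.045097
  f_IV = 0.146301
Unnormalised posteriors:
  π_I·f_I = 0.29 × 6.65239e-19 = 1.92919e-19
  π_II·f_II = 0.23 × 2.67544e-55 = 6.15352e-56
  π_III·f_III = 0.29 × 0.045097 = 0.0130781
  π_IV·f_IV = 0.19 × 0.146301 = 0.0277971
Evidence: 1.92919e-19 + 6.15352e-56 + 0.0130781 + 0.0277971 = 0.0408752
So the posterior for Subgroup IV is 0.0277971 / 0.0408752 ≈ 0.680.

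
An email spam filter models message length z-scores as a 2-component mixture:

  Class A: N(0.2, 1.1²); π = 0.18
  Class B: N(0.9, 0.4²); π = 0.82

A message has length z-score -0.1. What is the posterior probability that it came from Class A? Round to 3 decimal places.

0.636

By Bayes' theorem, P(k | x) = P(Z=k) f_k(x) / Σ_j P(Z=j) f_j(x).
Component likelihoods at x = -0.1:
  p_A = (1/(1.1·√(2π)))·exp(−(-0.1−0.2)²/(2·1.1²)) = 0.362675·exp(-0.03719) = 0.349435
  p_B = (1/(0.4·√(2π)))·exp(−(-0.1−0.9)²/(2·0.4²)) = 0.997356·exp(-3.12500) = 0.0438208
Weight by the priors:
  P(Z=A)·p_A = 0.18 × 0.349435 = 0.0628982
  P(Z=B)·p_B = 0.82 × 0.0438208 = 0.035933
Sum: 0.0628982 + 0.035933 = 0.0988312
So the posterior for Class A is 0.0628982 / 0.0988312 ≈ 0.636.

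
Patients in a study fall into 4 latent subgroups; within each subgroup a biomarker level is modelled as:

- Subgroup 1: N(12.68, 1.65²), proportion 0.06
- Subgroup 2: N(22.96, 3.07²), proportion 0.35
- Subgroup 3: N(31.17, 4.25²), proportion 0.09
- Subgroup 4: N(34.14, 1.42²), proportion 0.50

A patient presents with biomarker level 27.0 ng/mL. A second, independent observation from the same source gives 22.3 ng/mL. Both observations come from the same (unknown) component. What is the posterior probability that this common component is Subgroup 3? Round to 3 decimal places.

P(component k | x) = w_k·f_k(x) / marginal(x), where marginal(x) = Σ_j w_j·f_j(x).
Since both observations come from the same component, the likelihood for component k is f_k(x₁)·f_k(x₂).
  f_1 = [1.06562e-17] × [1.00476e-08] = 1.07069e-25
  f_2 = [0.0546671] × [0.12698] = 0.00694164
  f_3 = [0.0580059] × [0.0106333] = 0.000616794
  f_4 = [9.09076e-07] × [2.24883e-16] = 2.04436e-22
Prior × likelihood for each component:
  w_1·f_1 = 0.06 × 1.07069e-25 = 6.42414e-27
  w_2·f_2 = 0.35 × 0.00694164 = 0.00242957
  w_3·f_3 = 0.09 × 0.000616794 = 5.55114e-05
  w_4·f_4 = 0.50 × 2.04436e-22 = 1.02218e-22
Evidence: 6.42414e-27 + 0.00242957 + 5.55114e-05 + 1.02218e-22 = 0.00248508
P(Subgroup 3 | x) = 5.55114e-05 / 0.00248508 ≈ 0.022

0.022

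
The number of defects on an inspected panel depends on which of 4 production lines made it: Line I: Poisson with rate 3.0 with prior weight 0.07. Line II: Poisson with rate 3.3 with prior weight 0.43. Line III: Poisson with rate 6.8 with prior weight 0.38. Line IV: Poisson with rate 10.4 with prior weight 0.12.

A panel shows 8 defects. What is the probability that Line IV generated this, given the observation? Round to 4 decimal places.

The responsibility of component k is π_k f_k(x) divided by Σ_j π_j f_j(x).
Component likelihoods at x = 8 defects:
  L_I = 0.00810151
  L_II = 0.0128653
  L_III = 0.126284
  L_IV = 0.103296
Prior × likelihood for each component:
  π_I·L_I = 0.07 × 0.00810151 = 0.000567106
  π_II·L_II = 0.43 × 0.0128653 = 0.00553207
  π_III·L_III = 0.38 × 0.126284 = 0.0479879
  π_IV·L_IV = 0.12 × 0.103296 = 0.0123955
Normaliser: 0.000567106 + 0.00553207 + 0.0479879 + 0.0123955 = 0.0664826
So the posterior for Line IV is 0.0123955 / 0.0664826 ≈ 0.1864.

0.1864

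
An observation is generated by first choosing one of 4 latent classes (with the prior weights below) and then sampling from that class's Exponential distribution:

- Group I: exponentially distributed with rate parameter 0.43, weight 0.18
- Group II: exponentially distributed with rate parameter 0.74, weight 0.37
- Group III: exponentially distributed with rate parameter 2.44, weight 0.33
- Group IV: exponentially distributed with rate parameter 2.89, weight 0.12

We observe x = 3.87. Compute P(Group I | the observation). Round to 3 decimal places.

0.483

Apply Bayes' rule: the posterior for each component is proportional to its prior times its likelihood at x.
Evaluate each component's likelihood at the observed value:
  f_I = 0.0814252
  f_II = 0.0422181
  f_III = 0.00019339
  f_IV = 4.01438e-05
Prior × likelihood for each component:
  π_I·f_I = 0.18 × 0.0814252 = 0.0146565
  π_II·f_II = 0.37 × 0.0422181 = 0.0156207
  π_III·f_III = 0.33 × 0.00019339 = 6.38187e-05
  π_IV·f_IV = 0.12 × 4.01438e-05 = 4.81725e-06
Sum: 0.0146565 + 0.0156207 + 6.38187e-05 + 4.81725e-06 = 0.0303459
P(Group I | x) = 0.0146565 / 0.0303459 ≈ 0.483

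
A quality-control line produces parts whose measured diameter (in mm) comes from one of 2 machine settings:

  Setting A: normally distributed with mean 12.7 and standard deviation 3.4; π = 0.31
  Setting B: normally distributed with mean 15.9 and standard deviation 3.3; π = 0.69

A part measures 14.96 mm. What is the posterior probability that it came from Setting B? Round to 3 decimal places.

The responsibility of component k is π_k f_k(x) divided by Σ_j π_j f_j(x).
Normal densities:
  p_A = (1/(3.4·√(2π)))·exp(−(14.96−12.7)²/(2·3.4²)) = 0.117336·exp(-0.22092) = 0.094078
  p_B = (1/(3.3·√(2π)))·exp(−(14.96−15.9)²/(2·3.3²)) = 0.120892·exp(-0.04057) = 0.116085
Unnormalised posteriors:
  π_A·p_A = 0.31 × 0.094078 = 0.0291642
  π_B·p_B = 0.69 × 0.116085 = 0.0800988
Evidence: 0.0291642 + 0.0800988 = 0.109263
Responsibility of Setting B: 0.0800988 / 0.109263 ≈ 0.733

0.733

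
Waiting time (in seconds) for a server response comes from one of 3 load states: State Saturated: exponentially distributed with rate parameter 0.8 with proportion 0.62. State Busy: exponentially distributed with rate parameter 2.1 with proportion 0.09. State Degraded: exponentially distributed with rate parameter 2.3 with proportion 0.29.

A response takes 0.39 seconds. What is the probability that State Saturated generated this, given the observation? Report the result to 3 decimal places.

Posterior ∝ prior × likelihood, so P(k | x) ∝ P(Z=k) f_k(x); normalise over all components.
Component likelihoods at x = 0.39 seconds:
  p_Saturated = 0.585585
  p_Busy = 0.925832
  p_Degraded = 0.93792
Unnormalised posteriors:
  P(Z=Saturated)·p_Saturated = 0.62 × 0.585585 = 0.363063
  P(Z=Busy)·p_Busy = 0.09 × 0.925832 = 0.0833249
  P(Z=Degraded)·p_Degraded = 0.29 × 0.93792 = 0.271997
Evidence: 0.363063 + 0.0833249 + 0.271997 = 0.718384
So the posterior for State Saturated is 0.363063 / 0.718384 ≈ 0.505.

0.505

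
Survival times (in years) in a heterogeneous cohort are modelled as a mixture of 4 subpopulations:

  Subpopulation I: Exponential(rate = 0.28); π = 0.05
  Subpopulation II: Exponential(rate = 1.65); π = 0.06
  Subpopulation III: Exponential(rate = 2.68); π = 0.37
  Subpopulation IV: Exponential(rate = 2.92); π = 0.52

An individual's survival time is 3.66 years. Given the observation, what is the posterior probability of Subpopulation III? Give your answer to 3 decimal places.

0.010

The responsibility of component k is π_k f_k(x) divided by Σ_j π_j f_j(x).
Component likelihoods at x = 3.66 years:
  p_I = 0.100483
  p_II = 0.0039335
  p_III = 0.000147308
  p_IV = 6.66793e-05
Multiply by the mixture weights:
  π_I·p_I = 0.05 × 0.100483 = 0.00502416
  π_II·p_II = 0.06 × 0.0039335 = 0.00023601
  π_III·p_III = 0.37 × 0.000147308 = 5.45041e-05
  π_IV·p_IV = 0.52 × 6.66793e-05 = 3.46732e-05
Denominator: 0.00502416 + 0.00023601 + 5.45041e-05 + 3.46732e-05 = 0.00534934
So the posterior for Subpopulation III is 5.45041e-05 / 0.00534934 ≈ 0.010.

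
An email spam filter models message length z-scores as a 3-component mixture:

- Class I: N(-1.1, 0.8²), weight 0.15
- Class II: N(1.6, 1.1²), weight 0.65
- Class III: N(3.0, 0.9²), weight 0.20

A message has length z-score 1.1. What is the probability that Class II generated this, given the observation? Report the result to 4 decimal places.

0.9497

Posterior ∝ prior × likelihood, so P(k | x) ∝ P(Z=k) f_k(x); normalise over all components.
Evaluate each component's likelihood at the observed value:
  p_I = 0.011367
  p_II = 0.327079
  p_III = 0.0477406
Weight by the priors:
  P(Z=I)·p_I = 0.15 × 0.011367 = 0.00170504
  P(Z=II)·p_II = 0.65 × 0.327079 = 0.212601
  P(Z=III)·p_III = 0.20 × 0.0477406 = 0.00954812
Evidence: 0.00170504 + 0.212601 + 0.00954812 = 0.223854
P(Class II | x) ≈ 0.9497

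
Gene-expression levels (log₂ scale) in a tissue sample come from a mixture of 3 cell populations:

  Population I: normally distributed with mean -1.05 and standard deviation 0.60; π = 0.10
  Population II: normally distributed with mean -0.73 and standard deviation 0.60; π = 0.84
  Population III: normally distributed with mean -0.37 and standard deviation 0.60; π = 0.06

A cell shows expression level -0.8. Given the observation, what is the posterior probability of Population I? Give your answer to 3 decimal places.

P(component k | x) = π_k·f_k(x) / marginal(x), where marginal(x) = Σ_j π_j·f_j(x).
Component likelihoods at x = -0.8:
  f_I = (1/(0.60·√(2π)))·exp(−(-0.8−-1.05)²/(2·0.60²)) = 0.664904·exp(-0.08681) = 0.609621
  f_II = (1/(0.60·√(2π)))·exp(−(-0.8−-0.73)²/(2·0.60²)) = 0.664904·exp(-0.00681) = 0.660394
  f_III = (1/(0.60·√(2π)))·exp(−(-0.8−-0.37)²/(2·0.60²)) = 0.664904·exp(-0.25681) = 0.514315
Multiply by the mixture weights:
  π_I·f_I = 0.10 × 0.609621 = 0.0609621
  π_II·f_II = 0.84 × 0.660394 = 0.554731
  π_III·f_III = 0.06 × 0.514315 = 0.0308589
Normaliser: 0.0609621 + 0.554731 + 0.0308589 = 0.646552
Responsibility of Population I: 0.0609621 / 0.646552 ≈ 0.094

0.094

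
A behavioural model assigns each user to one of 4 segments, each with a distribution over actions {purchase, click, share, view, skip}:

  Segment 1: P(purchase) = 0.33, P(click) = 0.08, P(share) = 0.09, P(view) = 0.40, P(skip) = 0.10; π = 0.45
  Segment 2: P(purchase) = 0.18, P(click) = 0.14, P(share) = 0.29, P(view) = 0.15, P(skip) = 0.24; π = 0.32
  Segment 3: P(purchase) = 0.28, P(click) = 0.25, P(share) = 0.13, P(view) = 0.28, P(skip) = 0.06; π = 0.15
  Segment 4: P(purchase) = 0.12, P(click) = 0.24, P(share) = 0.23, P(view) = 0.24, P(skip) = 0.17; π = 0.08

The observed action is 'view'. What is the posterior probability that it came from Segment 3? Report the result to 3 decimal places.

The responsibility of component k is w_k f_k(x) divided by Σ_j w_j f_j(x).
Evaluate each component's likelihood at the observed value:
  p_1 = 0.4
  p_2 = 0.15
  p_3 = 0.28
  p_4 = 0.24
Unnormalised posteriors:
  w_1·p_1 = 0.45 × 0.4 = 0.18
  w_2·p_2 = 0.32 × 0.15 = 0.048
  w_3·p_3 = 0.15 × 0.28 = 0.042
  w_4·p_4 = 0.08 × 0.24 = 0.0192
Denominator: 0.18 + 0.048 + 0.042 + 0.0192 = 0.2892
P(Segment 3 | data) ≈ 0.145

0.145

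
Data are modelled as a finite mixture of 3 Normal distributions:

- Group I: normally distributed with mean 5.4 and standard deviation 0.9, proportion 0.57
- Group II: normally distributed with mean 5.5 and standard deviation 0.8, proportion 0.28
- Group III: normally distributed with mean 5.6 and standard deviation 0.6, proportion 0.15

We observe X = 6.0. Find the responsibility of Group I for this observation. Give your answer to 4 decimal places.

By Bayes' theorem, P(k | x) = π_k f_k(x) / Σ_j π_j f_j(x).
Evaluate each component's likelihood at the observed value:
  p_I = (1/(0.9·√(2π)))·exp(−(6.0−5.4)²/(2·0.9²)) = 0.443269·exp(-0.22222) = 0.354942
  p_II = (1/(0.8·√(2π)))·exp(−(6.0−5.5)²/(2·0.8²)) = 0.498678·exp(-0.19531) = 0.410201
  p_III = (1/(0.6·√(2π)))·exp(−(6.0−5.6)²/(2·0.6²)) = 0.664904·exp(-0.22222) = 0.532413
Prior × likelihood for each component:
  π_I·p_I = 0.57 × 0.354942 = 0.202317
  π_II·p_II = 0.28 × 0.410201 = 0.114856
  π_III·p_III = 0.15 × 0.532413 = 0.079862
Marginal: 0.202317 + 0.114856 + 0.079862 = 0.397035
P(Group I | 6.0) ≈ 0.5096

0.5096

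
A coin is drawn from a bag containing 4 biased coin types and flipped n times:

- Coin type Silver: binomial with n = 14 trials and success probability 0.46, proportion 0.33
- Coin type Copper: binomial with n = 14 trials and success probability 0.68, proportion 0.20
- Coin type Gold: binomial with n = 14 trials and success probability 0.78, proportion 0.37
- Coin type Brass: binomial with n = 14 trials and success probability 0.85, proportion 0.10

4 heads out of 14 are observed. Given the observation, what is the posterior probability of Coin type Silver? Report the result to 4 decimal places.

0.9836

The responsibility of component k is w_k f_k(x) divided by Σ_j w_j f_j(x).
Binomial probabilities:
  p_Silver = 0.0944937
  p_Copper = 0.00240974
  p_Gold = 9.841e-05
  p_Brass = 3.01316e-06
Prior × likelihood for each component:
  w_Silver·p_Silver = 0.33 × 0.0944937 = 0.0311829
  w_Copper·p_Copper = 0.20 × 0.00240974 = 0.000481947
  w_Gold·p_Gold = 0.37 × 9.841e-05 = 3.64117e-05
  w_Brass·p_Brass = 0.10 × 3.01316e-06 = 3.01316e-07
Normaliser: 0.0311829 + 0.000481947 + 3.64117e-05 + 3.01316e-07 = 0.0317016
So the posterior for Coin type Silver is 0.0311829 / 0.0317016 ≈ 0.9836.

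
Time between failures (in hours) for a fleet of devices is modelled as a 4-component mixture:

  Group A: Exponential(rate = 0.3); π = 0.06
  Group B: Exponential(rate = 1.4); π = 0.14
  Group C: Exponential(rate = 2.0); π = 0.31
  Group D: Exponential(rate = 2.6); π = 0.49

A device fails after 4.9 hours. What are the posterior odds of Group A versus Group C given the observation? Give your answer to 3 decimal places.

120.380

The posterior odds equal the prior odds times the likelihood ratio: (w_i/w_j)·(f_i(x)/f_j(x)).
Evaluate each component's likelihood at the observed value:
  f_A = 0.0689776
  f_B = 0.00146848
  f_C = 0.000110903
  f_D = 7.62187e-06
Posterior odds = (w_A·f_A) / (w_C·f_C) = (0.06·0.0689776) / (0.31·0.000110903) = 0.00413866 / 3.438e-05 ≈ 120.380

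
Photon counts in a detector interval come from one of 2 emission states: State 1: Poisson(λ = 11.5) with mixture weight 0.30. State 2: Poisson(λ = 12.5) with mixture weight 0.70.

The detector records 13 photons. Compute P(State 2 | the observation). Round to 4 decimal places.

0.7173

Posterior ∝ prior × likelihood, so P(k | x) ∝ π_k f_k(x); normalise over all components.
Component likelihoods at x = 13 photons:
  f_1 = e^(−11.5)·11.5^13/13! = 0.100093
  f_2 = e^(−12.5)·12.5^13/13! = 0.10886
Unnormalised posteriors:
  π_1·f_1 = 0.30 × 0.100093 = 0.030028
  π_2·f_2 = 0.70 × 0.10886 = 0.0762021
Sum: 0.030028 + 0.0762021 = 0.10623
P(State 2 | the observation) ≈ 0.7173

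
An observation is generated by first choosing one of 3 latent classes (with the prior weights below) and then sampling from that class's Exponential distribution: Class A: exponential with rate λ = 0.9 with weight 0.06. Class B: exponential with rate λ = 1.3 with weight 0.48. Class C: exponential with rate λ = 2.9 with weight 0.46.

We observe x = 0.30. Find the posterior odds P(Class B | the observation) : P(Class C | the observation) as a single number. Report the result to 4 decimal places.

Only the two components matter; the odds are (P(Z=i) f_i(x)) / (P(Z=j) f_j(x)).
Exponential densities:
  f_A = 0.687042
  f_B = 0.880174
  f_C = 1.21496
0.422483 / 0.558881 ≈ 0.7559

0.7559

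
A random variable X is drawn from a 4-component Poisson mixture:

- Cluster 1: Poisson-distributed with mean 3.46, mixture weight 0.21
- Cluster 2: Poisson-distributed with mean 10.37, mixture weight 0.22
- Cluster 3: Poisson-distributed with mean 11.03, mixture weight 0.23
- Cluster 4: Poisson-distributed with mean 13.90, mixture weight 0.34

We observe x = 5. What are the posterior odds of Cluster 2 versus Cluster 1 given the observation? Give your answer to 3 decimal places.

0.253

The posterior odds equal the prior odds times the likelihood ratio: (π_i/π_j)·(f_i(x)/f_j(x)).
Component likelihoods at x = 5:
  f_1 = e^(−3.46)·3.46^5/5! = 0.129879
  f_2 = e^(−10.37)·10.37^5/5! = 0.0313385
  f_3 = e^(−11.03)·11.03^5/5! = 0.022051
  f_4 = e^(−13.90)·13.90^5/5! = 0.00397374
Odds = (0.22/0.21) × (0.0313385/0.129879) = 1.04762 × 0.241289 ≈ 0.253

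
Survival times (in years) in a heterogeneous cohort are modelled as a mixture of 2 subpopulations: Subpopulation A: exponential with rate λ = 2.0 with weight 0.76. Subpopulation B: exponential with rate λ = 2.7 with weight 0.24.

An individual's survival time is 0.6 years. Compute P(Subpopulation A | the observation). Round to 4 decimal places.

0.7812

Posterior ∝ prior × likelihood, so P(k | x) ∝ P(Z=k) f_k(x); normalise over all components.
Evaluate each component's likelihood at the observed value:
  L_A = 2.0·e^(−2.0·0.6) = 2.0·e^(−1.2000) = 0.602388
  L_B = 2.7·e^(−2.7·0.6) = 2.7·e^(−1.6200) = 0.534326
Weight by the priors:
  P(Z=A)·L_A = 0.76 × 0.602388 = 0.457815
  P(Z=B)·L_B = 0.24 × 0.534326 = 0.128238
Sum: 0.457815 + 0.128238 = 0.586054
So the posterior for Subpopulation A is 0.457815 / 0.586054 ≈ 0.7812.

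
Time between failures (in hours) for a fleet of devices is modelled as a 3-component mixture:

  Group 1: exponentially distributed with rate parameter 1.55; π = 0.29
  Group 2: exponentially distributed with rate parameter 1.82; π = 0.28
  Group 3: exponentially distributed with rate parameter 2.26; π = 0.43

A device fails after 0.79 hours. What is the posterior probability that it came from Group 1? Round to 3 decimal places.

0.317

P(component k | x) = w_k·f_k(x) / marginal(x), where marginal(x) = Σ_j w_j·f_j(x).
Exponential densities:
  p_1 = 1.55·e^(−1.55·0.79) = 1.55·e^(−1.2245) = 0.455552
  p_2 = 1.82·e^(−1.82·0.79) = 1.82·e^(−1.4378) = 0.432158
  p_3 = 2.26·e^(−2.26·0.79) = 2.26·e^(−1.7854) = 0.37907
Unnormalised posteriors:
  w_1·p_1 = 0.29 × 0.455552 = 0.13211
  w_2·p_2 = 0.28 × 0.432158 = 0.121004
  w_3·p_3 = 0.43 × 0.37907 = 0.163
Denominator: 0.13211 + 0.121004 + 0.163 = 0.416114
Responsibility of Group 1: 0.13211 / 0.416114 ≈ 0.317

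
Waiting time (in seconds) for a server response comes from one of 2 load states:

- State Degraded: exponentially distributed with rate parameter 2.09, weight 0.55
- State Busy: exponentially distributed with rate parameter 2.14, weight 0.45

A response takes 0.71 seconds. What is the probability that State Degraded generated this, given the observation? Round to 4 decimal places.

0.5529

P(component k | x) = P(Z=k)·f_k(x) / marginal(x), where marginal(x) = Σ_j P(Z=j)·f_j(x).
Component likelihoods at x = 0.71 seconds:
  L_Degraded = 0.473911
  L_Busy = 0.468324
Weight by the priors:
  P(Z=Degraded)·L_Degraded = 0.55 × 0.473911 = 0.260651
  P(Z=Busy)·L_Busy = 0.45 × 0.468324 = 0.210746
Marginal: 0.260651 + 0.210746 = 0.471397
Responsibility of State Degraded: 0.260651 / 0.471397 ≈ 0.5529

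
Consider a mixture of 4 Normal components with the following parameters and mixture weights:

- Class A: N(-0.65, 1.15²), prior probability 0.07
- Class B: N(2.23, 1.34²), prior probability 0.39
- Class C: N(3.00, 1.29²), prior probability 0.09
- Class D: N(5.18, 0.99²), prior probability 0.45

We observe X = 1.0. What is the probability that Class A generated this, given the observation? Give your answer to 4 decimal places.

0.0930

By Bayes' theorem, P(k | x) = π_k f_k(x) / Σ_j π_j f_j(x).
Evaluate each component's likelihood at the observed value:
  p_A = (1/(1.15·√(2π)))·exp(−(1.0−-0.65)²/(2·1.15²)) = 0.346906·exp(-1.02930) = 0.123935
  p_B = (1/(1.34·√(2π)))·exp(−(1.0−2.23)²/(2·1.34²)) = 0.297718·exp(-0.42128) = 0.195365
  p_C = (1/(1.29·√(2π)))·exp(−(1.0−3.00)²/(2·1.29²)) = 0.309258·exp(-1.20185) = 0.0929744
  p_D = (1/(0.99·√(2π)))·exp(−(1.0−5.18)²/(2·0.99²)) = 0.402972·exp(-8.91358) = 5.42196e-05
Multiply by the mixture weights:
  π_A·p_A = 0.07 × 0.123935 = 0.00867542
  π_B·p_B = 0.39 × 0.195365 = 0.0761922
  π_C·p_C = 0.09 × 0.0929744 = 0.00836769
  π_D·p_D = 0.45 × 5.42196e-05 = 2.43988e-05
Sum: 0.00867542 + 0.0761922 + 0.00836769 + 2.43988e-05 = 0.0932597
P(Class A | data) ≈ 0.0930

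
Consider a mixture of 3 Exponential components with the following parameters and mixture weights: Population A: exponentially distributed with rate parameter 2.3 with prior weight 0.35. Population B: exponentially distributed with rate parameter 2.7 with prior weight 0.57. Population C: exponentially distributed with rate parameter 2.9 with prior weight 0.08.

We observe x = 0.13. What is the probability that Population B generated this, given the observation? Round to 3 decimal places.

Apply Bayes' rule: the posterior for each component is proportional to its prior times its likelihood at x.
Component likelihoods at x = 0.13:
  f_A = 2.3·e^(−2.3·0.13) = 2.3·e^(−0.2990) = 1.70559
  f_B = 2.7·e^(−2.7·0.13) = 2.7·e^(−0.3510) = 1.90076
  f_C = 2.9·e^(−2.9·0.13) = 2.9·e^(−0.3770) = 1.98916
Weight by the priors:
  π_A·f_A = 0.35 × 1.70559 = 0.596955
  π_B·f_B = 0.57 × 1.90076 = 1.08343
  π_C·f_C = 0.08 × 1.98916 = 0.159133
Evidence: 0.596955 + 1.08343 + 0.159133 = 1.83952
P(Population B | 0.13) = 1.08343 / 1.83952 ≈ 0.589

0.589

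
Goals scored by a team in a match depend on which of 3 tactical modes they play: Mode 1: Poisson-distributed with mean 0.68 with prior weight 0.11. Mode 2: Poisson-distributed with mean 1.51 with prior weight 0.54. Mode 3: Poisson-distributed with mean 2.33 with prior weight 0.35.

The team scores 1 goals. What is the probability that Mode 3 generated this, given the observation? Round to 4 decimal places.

0.2668

By Bayes' theorem, P(k | x) = π_k f_k(x) / Σ_j π_j f_j(x).
Component likelihoods at x = 1 goals:
  L_1 = e^(−0.68)·0.68^1/1! = 0.3445
  L_2 = e^(−1.51)·1.51^1/1! = 0.333574
  L_3 = e^(−2.33)·2.33^1/1! = 0.226699
Weight by the priors:
  π_1·L_1 = 0.11 × 0.3445 = 0.037895
  π_2·L_2 = 0.54 × 0.333574 = 0.18013
  π_3·L_3 = 0.35 × 0.226699 = 0.0793447
Normaliser: 0.037895 + 0.18013 + 0.0793447 = 0.29737
P(Mode 3 | data) = 0.0793447 / 0.29737 ≈ 0.2668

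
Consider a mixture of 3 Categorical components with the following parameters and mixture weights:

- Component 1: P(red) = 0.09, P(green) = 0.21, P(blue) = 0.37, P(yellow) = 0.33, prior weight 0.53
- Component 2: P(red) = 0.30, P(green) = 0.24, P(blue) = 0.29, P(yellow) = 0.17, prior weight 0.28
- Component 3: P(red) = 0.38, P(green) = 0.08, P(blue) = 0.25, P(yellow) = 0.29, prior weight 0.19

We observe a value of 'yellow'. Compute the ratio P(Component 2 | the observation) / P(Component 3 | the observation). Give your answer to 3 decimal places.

Since P(k|x) ∝ π_k f_k(x), the posterior odds are π_i f_i(x) / (π_j f_j(x)).
Evaluate each component's likelihood at the observed value:
  p_1 = 0.33
  p_2 = 0.17
  p_3 = 0.29
0.0476 / 0.0551 ≈ 0.864

0.864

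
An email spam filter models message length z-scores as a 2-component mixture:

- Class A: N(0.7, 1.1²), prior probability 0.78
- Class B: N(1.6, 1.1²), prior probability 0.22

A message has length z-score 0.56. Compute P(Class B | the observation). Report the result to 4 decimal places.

The responsibility of component k is w_k f_k(x) divided by Σ_j w_j f_j(x).
Evaluate each component's likelihood at the observed value:
  p_A = (1/(1.1·√(2π)))·exp(−(0.56−0.7)²/(2·1.1²)) = 0.362675·exp(-0.00810) = 0.359749
  p_B = (1/(1.1·√(2π)))·exp(−(0.56−1.6)²/(2·1.1²)) = 0.362675·exp(-0.44694) = 0.23196
Prior × likelihood for each component:
  w_A·p_A = 0.78 × 0.359749 = 0.280604
  w_B·p_B = 0.22 × 0.23196 = 0.0510312
Evidence: 0.280604 + 0.0510312 = 0.331636
P(Class B | data) ≈ 0.1539

0.1539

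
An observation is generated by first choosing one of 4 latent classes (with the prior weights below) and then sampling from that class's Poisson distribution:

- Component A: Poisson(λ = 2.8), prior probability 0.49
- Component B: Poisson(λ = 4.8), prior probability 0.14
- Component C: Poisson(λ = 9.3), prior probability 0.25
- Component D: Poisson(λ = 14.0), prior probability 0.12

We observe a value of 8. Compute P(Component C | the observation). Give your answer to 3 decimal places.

0.686

Posterior ∝ prior × likelihood, so P(k | x) ∝ P(Z=k) f_k(x); normalise over all components.
Evaluate each component's likelihood at the observed value:
  L_A = 0.00569796
  L_B = 0.057517
  L_C = 0.126883
  L_D = 0.0304355
Weight by the priors:
  P(Z=A)·L_A = 0.49 × 0.00569796 = 0.002792
  P(Z=B)·L_B = 0.14 × 0.057517 = 0.00805237
  P(Z=C)·L_C = 0.25 × 0.126883 = 0.0317208
  P(Z=D)·L_D = 0.12 × 0.0304355 = 0.00365226
Evidence: 0.002792 + 0.00805237 + 0.0317208 + 0.00365226 = 0.0462175
Responsibility of Component C: 0.0317208 / 0.0462175 ≈ 0.686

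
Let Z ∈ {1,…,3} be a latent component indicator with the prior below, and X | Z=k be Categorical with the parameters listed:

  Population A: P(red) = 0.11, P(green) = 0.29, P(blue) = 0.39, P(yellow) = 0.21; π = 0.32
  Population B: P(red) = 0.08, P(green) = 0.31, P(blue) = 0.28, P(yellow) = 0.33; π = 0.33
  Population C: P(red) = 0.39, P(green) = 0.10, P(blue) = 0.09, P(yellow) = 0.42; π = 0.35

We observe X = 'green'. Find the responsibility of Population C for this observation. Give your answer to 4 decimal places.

By Bayes' theorem, P(k | x) = w_k f_k(x) / Σ_j w_j f_j(x).
Evaluate each component's likelihood at the observed value:
  L_A = P(green | comp) = 0.29
  L_B = P(green | comp) = 0.31
  L_C = P(green | comp) = 0.10
Unnormalised posteriors:
  w_A·L_A = 0.32 × 0.29 = 0.0928
  w_B·L_B = 0.33 × 0.31 = 0.1023
  w_C·L_C = 0.35 × 0.1 = 0.035
Normaliser: 0.0928 + 0.1023 + 0.035 = 0.2301
Responsibility of Population C: 0.035 / 0.2301 ≈ 0.1521

0.1521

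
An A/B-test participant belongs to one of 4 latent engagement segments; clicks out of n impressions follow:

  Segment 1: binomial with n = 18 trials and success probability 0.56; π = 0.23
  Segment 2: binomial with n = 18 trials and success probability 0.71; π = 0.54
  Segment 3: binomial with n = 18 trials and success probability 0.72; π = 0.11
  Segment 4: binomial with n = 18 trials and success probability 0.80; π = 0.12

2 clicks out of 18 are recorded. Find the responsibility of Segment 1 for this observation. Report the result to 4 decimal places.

The responsibility of component k is P(Z=k) f_k(x) divided by Σ_j P(Z=j) f_j(x).
Binomial probabilities:
  p_1 = C(18,2)·0.56^2·0.44^16 = 153·0.3136·1.97353e-06 = 9.46914e-05
  p_2 = C(18,2)·0.71^2·0.29^16 = 153·0.5041·2.50246e-09 = 1.93008e-07
  p_3 = C(18,2)·0.72^2·0.28^16 = 153·0.5184·1.42734e-09 = 1.1321e-07
  p_4 = C(18,2)·0.80^2·0.20^16 = 153·0.64·6.5536e-12 = 6.41729e-10
Weight by the priors:
  P(Z=1)·p_1 = 0.23 × 9.46914e-05 = 2.1779e-05
  P(Z=2)·p_2 = 0.54 × 1.93008e-07 = 1.04225e-07
  P(Z=3)·p_3 = 0.11 × 1.1321e-07 = 1.24531e-08
  P(Z=4)·p_4 = 0.12 × 6.41729e-10 = 7.70074e-11
Sum: 2.1779e-05 + 1.04225e-07 + 1.24531e-08 + 7.70074e-11 = 2.18958e-05
Responsibility of Segment 1: 2.1779e-05 / 2.18958e-05 ≈ 0.9947

0.9947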